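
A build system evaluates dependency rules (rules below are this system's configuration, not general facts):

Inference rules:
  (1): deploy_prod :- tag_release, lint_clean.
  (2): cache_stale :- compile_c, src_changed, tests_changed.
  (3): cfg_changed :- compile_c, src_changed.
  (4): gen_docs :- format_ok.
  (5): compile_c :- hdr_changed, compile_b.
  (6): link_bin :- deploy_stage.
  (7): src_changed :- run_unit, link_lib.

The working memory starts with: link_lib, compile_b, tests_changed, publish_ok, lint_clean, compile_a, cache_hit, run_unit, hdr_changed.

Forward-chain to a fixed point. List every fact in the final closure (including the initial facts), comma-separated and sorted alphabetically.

cache_hit, cache_stale, cfg_changed, compile_a, compile_b, compile_c, hdr_changed, link_lib, lint_clean, publish_ok, run_unit, src_changed, tests_changed

Round 1: (5) [compile_c :- hdr_changed, compile_b.]; (7) [src_changed :- run_unit, link_lib.]. New: compile_c, src_changed.
Round 2: (2) [cache_stale :- compile_c, src_changed, tests_changed.]; (3) [cfg_changed :- compile_c, src_changed.]. New: cache_stale, cfg_changed.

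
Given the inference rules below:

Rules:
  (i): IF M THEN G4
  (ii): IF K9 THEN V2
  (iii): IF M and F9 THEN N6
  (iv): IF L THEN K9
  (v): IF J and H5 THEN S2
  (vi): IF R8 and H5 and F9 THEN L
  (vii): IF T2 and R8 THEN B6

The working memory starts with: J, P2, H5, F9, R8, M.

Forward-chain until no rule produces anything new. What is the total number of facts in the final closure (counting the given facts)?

12

Round 1 fires (i), (iii), (v), (vi), giving G4, N6, S2, L.
Round 2 fires (iv), giving K9.
Round 3 fires (ii), giving V2.
Closure: {F9, G4, H5, J, K9, L, M, N6, P2, R8, S2, V2} — 12 facts.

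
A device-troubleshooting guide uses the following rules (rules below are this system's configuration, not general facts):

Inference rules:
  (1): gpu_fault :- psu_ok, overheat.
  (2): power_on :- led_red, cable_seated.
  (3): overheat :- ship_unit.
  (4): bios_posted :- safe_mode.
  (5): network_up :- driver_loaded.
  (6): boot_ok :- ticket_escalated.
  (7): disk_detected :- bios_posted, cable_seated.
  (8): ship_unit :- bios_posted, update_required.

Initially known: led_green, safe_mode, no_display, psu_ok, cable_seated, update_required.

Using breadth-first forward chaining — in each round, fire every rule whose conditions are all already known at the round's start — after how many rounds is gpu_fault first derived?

Round 1 fires (4), giving bios_posted.
Round 2 fires (7), (8), giving disk_detected, ship_unit.
Round 3 fires (3), giving overheat.
Round 4 fires (1), giving gpu_fault.
gpu_fault first appears in round 4.

4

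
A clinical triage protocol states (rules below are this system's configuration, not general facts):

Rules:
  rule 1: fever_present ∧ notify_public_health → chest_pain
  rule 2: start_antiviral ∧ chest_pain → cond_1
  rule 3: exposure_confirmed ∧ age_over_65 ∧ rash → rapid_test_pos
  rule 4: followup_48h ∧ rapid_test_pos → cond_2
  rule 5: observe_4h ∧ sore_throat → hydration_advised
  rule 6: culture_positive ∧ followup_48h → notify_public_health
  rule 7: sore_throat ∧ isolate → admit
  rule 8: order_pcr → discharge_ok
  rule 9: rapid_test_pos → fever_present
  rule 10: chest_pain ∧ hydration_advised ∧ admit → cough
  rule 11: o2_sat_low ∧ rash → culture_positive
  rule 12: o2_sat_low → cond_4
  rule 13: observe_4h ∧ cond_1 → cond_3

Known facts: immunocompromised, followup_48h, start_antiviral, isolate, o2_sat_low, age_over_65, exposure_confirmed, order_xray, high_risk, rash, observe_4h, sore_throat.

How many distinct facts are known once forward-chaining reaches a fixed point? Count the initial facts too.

24

Round 1: rule 3 [exposure_confirmed ∧ age_over_65 ∧ rash → rapid_test_pos]; rule 5 [observe_4h ∧ sore_throat → hydration_advised]; rule 7 [sore_throat ∧ isolate → admit]; rule 11 [o2_sat_low ∧ rash → culture_positive]; rule 12 [o2_sat_low → cond_4]. New: rapid_test_pos, hydration_advised, admit, culture_positive, cond_4.
Round 2: rule 4 [followup_48h ∧ rapid_test_pos → cond_2]; rule 6 [culture_positive ∧ followup_48h → notify_public_health]; rule 9 [rapid_test_pos → fever_present]. New: cond_2, notify_public_health, fever_present.
Round 3: rule 1 [fever_present ∧ notify_public_health → chest_pain]. New: chest_pain.
Round 4: rule 2 [start_antiviral ∧ chest_pain → cond_1]; rule 10 [chest_pain ∧ hydration_advised ∧ admit → cough]. New: cond_1, cough.
Round 5: rule 13 [observe_4h ∧ cond_1 → cond_3]. New: cond_3.
Closure: {admit, age_over_65, chest_pain, cond_1, cond_2, cond_3, cond_4, cough, culture_positive, exposure_confirmed, fever_present, followup_48h, high_risk, hydration_advised, immunocompromised, isolate, notify_public_health, o2_sat_low, observe_4h, order_xray, rapid_test_pos, rash, sore_throat, start_antiviral} — 24 facts.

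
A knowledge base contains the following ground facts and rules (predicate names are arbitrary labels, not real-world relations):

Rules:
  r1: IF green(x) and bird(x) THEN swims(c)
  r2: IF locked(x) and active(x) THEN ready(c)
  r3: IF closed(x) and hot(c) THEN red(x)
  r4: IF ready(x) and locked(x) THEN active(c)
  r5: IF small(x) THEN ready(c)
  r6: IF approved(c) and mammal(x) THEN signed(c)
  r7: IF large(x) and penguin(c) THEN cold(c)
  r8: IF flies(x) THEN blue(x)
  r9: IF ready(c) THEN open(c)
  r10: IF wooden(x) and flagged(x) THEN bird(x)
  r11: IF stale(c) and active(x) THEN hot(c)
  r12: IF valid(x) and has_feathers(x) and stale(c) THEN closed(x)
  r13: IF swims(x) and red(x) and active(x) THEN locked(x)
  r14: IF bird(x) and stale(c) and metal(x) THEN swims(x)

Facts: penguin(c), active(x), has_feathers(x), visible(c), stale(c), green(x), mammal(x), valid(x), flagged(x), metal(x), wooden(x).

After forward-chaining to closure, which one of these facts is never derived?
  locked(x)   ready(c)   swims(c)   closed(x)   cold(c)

[1] r10 [IF wooden(x) and flagged(x) THEN bird(x)]; r11 [IF stale(c) and active(x) THEN hot(c)]; r12 [IF valid(x) and has_feathers(x) and stale(c) THEN closed(x)]. ⇒ new: bird(x), hot(c), closed(x).
[2] r1 [IF green(x) and bird(x) THEN swims(c)]; r3 [IF closed(x) and hot(c) THEN red(x)]; r14 [IF bird(x) and stale(c) and metal(x) THEN swims(x)]. ⇒ new: swims(c), red(x), swims(x).
[3] r13 [IF swims(x) and red(x) and active(x) THEN locked(x)]. ⇒ new: locked(x).
[4] r2 [IF locked(x) and active(x) THEN ready(c)]. ⇒ new: ready(c).
[5] r9 [IF ready(c) THEN open(c)]. ⇒ new: open(c).
Derived: locked(x) (round 3), ready(c) (round 4), swims(c) (round 2), closed(x) (round 1). cold(c) never appears in any round.

cold(c)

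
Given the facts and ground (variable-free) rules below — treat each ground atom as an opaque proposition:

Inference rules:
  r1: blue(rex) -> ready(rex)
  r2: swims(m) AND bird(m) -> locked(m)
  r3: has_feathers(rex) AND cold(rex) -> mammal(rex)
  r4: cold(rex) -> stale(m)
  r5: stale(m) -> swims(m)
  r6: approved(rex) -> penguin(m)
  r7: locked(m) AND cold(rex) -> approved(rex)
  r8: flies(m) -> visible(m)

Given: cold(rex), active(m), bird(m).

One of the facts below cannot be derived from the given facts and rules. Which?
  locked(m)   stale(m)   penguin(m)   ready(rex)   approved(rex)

[1] r4 [cold(rex) -> stale(m)]. ⇒ new: stale(m).
[2] r5 [stale(m) -> swims(m)]. ⇒ new: swims(m).
[3] r2 [swims(m) AND bird(m) -> locked(m)]. ⇒ new: locked(m).
[4] r7 [locked(m) AND cold(rex) -> approved(rex)]. ⇒ new: approved(rex).
[5] r6 [approved(rex) -> penguin(m)]. ⇒ new: penguin(m).
Derived: locked(m) (round 3), penguin(m) (round 5), stale(m) (round 1), approved(rex) (round 4). ready(rex) never appears in any round.

ready(rex)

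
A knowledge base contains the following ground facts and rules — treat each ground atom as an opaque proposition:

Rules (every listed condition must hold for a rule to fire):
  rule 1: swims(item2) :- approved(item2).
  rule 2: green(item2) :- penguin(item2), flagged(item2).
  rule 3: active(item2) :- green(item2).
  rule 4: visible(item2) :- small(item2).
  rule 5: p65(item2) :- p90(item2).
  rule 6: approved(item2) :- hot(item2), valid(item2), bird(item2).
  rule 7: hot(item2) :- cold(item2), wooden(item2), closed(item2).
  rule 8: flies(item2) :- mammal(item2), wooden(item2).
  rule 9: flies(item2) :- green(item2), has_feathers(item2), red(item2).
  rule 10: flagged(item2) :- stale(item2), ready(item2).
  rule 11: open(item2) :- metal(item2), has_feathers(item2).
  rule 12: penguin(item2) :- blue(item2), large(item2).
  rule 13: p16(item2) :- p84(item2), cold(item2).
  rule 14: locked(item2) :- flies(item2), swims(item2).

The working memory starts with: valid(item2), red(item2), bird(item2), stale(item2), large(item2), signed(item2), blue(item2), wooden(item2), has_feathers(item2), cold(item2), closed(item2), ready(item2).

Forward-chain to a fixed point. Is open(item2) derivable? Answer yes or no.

Round 1: rule 7 [hot(item2) :- cold(item2), wooden(item2), closed(item2).]; rule 10 [flagged(item2) :- stale(item2), ready(item2).]; rule 12 [penguin(item2) :- blue(item2), large(item2).]. New: hot(item2), flagged(item2), penguin(item2).
Round 2: rule 2 [green(item2) :- penguin(item2), flagged(item2).]; rule 6 [approved(item2) :- hot(item2), valid(item2), bird(item2).]. New: green(item2), approved(item2).
Round 3: rule 1 [swims(item2) :- approved(item2).]; rule 3 [active(item2) :- green(item2).]; rule 9 [flies(item2) :- green(item2), has_feathers(item2), red(item2).]. New: swims(item2), active(item2), flies(item2).
Round 4: rule 14 [locked(item2) :- flies(item2), swims(item2).]. New: locked(item2).
Fixed point reached. open(item2) is concluded only by rule 11; rule 11 needs metal(item2) (never derived).

no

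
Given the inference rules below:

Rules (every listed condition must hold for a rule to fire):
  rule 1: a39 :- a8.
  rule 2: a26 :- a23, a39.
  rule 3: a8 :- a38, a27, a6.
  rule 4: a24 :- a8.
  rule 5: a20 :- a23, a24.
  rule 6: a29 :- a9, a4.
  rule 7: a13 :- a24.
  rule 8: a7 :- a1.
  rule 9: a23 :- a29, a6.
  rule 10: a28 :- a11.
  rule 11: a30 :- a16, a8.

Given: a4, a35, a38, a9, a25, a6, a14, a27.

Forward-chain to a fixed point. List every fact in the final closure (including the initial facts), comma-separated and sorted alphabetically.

[1] rule 3 [a8 :- a38, a27, a6.]; rule 6 [a29 :- a9, a4.]. ⇒ new: a8, a29.
[2] rule 1 [a39 :- a8.]; rule 4 [a24 :- a8.]; rule 9 [a23 :- a29, a6.]. ⇒ new: a39, a24, a23.
[3] rule 2 [a26 :- a23, a39.]; rule 5 [a20 :- a23, a24.]; rule 7 [a13 :- a24.]. ⇒ new: a26, a20, a13.

a13, a14, a20, a23, a24, a25, a26, a27, a29, a35, a38, a39, a4, a6, a8, a9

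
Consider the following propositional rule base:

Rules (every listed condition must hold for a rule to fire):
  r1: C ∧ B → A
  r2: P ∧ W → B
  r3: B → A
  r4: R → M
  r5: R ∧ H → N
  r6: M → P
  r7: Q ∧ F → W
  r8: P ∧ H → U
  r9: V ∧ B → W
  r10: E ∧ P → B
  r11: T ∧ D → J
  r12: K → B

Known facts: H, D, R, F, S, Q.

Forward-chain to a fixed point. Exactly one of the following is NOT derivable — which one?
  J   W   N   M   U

J

Round 1 — r4, r5, r7, derive M, N, W.
Round 2 — r6, derive P.
Round 3 — r2, r8, derive B, U.
Round 4 — r3, derive A.
Derived: W (round 1), U (round 3), M (round 1), N (round 1). J never appears in any round.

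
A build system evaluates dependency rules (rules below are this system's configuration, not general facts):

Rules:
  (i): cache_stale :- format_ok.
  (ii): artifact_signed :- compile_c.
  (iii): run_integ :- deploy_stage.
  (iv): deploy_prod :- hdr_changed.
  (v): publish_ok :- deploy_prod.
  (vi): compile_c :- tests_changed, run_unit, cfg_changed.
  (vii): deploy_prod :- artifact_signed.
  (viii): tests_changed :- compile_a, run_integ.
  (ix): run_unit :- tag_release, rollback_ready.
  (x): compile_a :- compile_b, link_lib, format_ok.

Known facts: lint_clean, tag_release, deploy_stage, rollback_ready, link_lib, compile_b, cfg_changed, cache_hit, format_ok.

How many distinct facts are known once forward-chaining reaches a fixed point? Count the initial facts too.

18

Round 1 fires (i), (iii), (ix), (x), giving cache_stale, run_integ, run_unit, compile_a.
Round 2 fires (viii), giving tests_changed.
Round 3 fires (vi), giving compile_c.
Round 4 fires (ii), giving artifact_signed.
Round 5 fires (vii), giving deploy_prod.
Round 6 fires (v), giving publish_ok.
Closure: {artifact_signed, cache_hit, cache_stale, cfg_changed, compile_a, compile_b, compile_c, deploy_prod, deploy_stage, format_ok, link_lib, lint_clean, publish_ok, rollback_ready, run_integ, run_unit, tag_release, tests_changed} — 18 facts.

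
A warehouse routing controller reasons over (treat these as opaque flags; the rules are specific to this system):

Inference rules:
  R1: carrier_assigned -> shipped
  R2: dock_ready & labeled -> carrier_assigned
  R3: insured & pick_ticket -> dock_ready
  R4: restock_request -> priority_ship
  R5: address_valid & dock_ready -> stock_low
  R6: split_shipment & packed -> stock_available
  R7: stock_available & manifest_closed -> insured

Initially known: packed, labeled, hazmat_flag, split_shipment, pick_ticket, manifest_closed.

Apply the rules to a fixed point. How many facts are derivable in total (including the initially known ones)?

11

[1] R6 [split_shipment & packed -> stock_available]. ⇒ new: stock_available.
[2] R7 [stock_available & manifest_closed -> insured]. ⇒ new: insured.
[3] R3 [insured & pick_ticket -> dock_ready]. ⇒ new: dock_ready.
[4] R2 [dock_ready & labeled -> carrier_assigned]. ⇒ new: carrier_assigned.
[5] R1 [carrier_assigned -> shipped]. ⇒ new: shipped.
Closure: {carrier_assigned, dock_ready, hazmat_flag, insured, labeled, manifest_closed, packed, pick_ticket, shipped, split_shipment, stock_available} — 11 facts.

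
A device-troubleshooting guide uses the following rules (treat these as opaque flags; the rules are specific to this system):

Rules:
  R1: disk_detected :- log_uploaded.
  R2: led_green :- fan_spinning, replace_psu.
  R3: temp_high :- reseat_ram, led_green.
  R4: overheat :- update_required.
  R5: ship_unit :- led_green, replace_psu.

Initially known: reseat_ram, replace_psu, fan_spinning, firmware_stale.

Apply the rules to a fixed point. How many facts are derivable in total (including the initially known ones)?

7

Round 1: R2 [led_green :- fan_spinning, replace_psu.]. New: led_green.
Round 2: R3 [temp_high :- reseat_ram, led_green.]; R5 [ship_unit :- led_green, replace_psu.]. New: temp_high, ship_unit.
Closure: {fan_spinning, firmware_stale, led_green, replace_psu, reseat_ram, ship_unit, temp_high} — 7 facts.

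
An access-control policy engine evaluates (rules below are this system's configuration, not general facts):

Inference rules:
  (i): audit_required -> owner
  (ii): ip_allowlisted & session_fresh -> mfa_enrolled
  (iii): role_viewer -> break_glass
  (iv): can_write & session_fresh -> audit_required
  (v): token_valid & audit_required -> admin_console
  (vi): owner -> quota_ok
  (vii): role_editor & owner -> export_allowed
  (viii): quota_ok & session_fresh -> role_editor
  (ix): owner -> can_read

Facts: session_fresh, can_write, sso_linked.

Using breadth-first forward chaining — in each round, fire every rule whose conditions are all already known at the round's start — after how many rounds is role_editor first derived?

4

Round 1 — (iv), derive audit_required.
Round 2 — (i), derive owner.
Round 3 — (vi), (ix), derive quota_ok, can_read.
Round 4 — (viii), derive role_editor.
role_editor first appears in round 4.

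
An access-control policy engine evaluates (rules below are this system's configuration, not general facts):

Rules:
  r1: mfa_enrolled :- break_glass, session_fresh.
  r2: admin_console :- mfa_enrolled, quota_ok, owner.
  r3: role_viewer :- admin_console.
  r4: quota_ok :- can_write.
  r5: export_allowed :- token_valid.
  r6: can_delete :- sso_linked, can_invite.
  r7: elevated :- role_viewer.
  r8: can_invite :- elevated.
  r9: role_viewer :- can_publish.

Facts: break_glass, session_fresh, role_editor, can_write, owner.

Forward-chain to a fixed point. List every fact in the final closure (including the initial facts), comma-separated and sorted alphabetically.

Round 1 fires r1, r4, giving mfa_enrolled, quota_ok.
Round 2 fires r2, giving admin_console.
Round 3 fires r3, giving role_viewer.
Round 4 fires r7, giving elevated.
Round 5 fires r8, giving can_invite.

admin_console, break_glass, can_invite, can_write, elevated, mfa_enrolled, owner, quota_ok, role_editor, role_viewer, session_fresh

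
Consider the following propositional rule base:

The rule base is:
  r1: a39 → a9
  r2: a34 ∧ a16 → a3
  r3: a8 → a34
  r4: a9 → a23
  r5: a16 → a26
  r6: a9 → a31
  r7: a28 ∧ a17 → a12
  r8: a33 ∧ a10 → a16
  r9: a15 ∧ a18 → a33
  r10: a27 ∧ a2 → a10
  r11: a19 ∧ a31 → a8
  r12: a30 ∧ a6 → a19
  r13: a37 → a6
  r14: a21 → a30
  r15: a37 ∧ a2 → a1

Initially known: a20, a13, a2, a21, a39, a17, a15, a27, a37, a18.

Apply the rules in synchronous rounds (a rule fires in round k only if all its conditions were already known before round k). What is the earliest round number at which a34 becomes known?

Round 1: r1 [a39 → a9]; r9 [a15 ∧ a18 → a33]; r10 [a27 ∧ a2 → a10]; r13 [a37 → a6]; r14 [a21 → a30]; r15 [a37 ∧ a2 → a1]. New: a9, a33, a10, a6, a30, a1.
Round 2: r4 [a9 → a23]; r6 [a9 → a31]; r8 [a33 ∧ a10 → a16]; r12 [a30 ∧ a6 → a19]. New: a23, a31, a16, a19.
Round 3: r5 [a16 → a26]; r11 [a19 ∧ a31 → a8]. New: a26, a8.
Round 4: r3 [a8 → a34]. New: a34.
a34 first appears in round 4.

4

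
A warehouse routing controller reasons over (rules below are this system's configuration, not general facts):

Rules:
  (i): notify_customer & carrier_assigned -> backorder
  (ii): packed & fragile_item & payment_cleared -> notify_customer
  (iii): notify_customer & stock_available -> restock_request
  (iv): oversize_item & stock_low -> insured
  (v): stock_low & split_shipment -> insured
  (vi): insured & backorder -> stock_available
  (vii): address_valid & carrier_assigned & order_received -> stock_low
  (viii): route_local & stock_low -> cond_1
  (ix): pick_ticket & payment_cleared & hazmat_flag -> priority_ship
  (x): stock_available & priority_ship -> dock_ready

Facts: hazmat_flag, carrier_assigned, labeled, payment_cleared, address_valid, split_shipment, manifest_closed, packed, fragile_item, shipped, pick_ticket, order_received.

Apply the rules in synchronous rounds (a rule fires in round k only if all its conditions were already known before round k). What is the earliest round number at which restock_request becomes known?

Round 1 — (ii), (vii), (ix), derive notify_customer, stock_low, priority_ship.
Round 2 — (i), (v), derive backorder, insured.
Round 3 — (vi), derive stock_available.
Round 4 — (iii), (x), derive restock_request, dock_ready.
restock_request first appears in round 4.

4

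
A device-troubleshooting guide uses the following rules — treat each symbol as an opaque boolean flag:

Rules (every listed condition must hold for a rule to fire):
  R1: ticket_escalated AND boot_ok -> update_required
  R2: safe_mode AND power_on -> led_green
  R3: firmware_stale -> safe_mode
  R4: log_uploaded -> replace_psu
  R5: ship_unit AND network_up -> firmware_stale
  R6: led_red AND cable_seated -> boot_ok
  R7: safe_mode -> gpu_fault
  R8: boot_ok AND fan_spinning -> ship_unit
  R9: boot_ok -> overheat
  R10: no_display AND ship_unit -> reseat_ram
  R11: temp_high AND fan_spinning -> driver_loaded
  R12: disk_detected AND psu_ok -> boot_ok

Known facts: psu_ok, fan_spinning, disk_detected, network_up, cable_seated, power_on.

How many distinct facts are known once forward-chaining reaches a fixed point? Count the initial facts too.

Round 1: R12 [disk_detected AND psu_ok -> boot_ok]. Adds boot_ok.
Round 2: R8 [boot_ok AND fan_spinning -> ship_unit]; R9 [boot_ok -> overheat]. Adds ship_unit, overheat.
Round 3: R5 [ship_unit AND network_up -> firmware_stale]. Adds firmware_stale.
Round 4: R3 [firmware_stale -> safe_mode]. Adds safe_mode.
Round 5: R2 [safe_mode AND power_on -> led_green]; R7 [safe_mode -> gpu_fault]. Adds led_green, gpu_fault.
Closure: {boot_ok, cable_seated, disk_detected, fan_spinning, firmware_stale, gpu_fault, led_green, network_up, overheat, power_on, psu_ok, safe_mode, ship_unit} — 13 facts.

13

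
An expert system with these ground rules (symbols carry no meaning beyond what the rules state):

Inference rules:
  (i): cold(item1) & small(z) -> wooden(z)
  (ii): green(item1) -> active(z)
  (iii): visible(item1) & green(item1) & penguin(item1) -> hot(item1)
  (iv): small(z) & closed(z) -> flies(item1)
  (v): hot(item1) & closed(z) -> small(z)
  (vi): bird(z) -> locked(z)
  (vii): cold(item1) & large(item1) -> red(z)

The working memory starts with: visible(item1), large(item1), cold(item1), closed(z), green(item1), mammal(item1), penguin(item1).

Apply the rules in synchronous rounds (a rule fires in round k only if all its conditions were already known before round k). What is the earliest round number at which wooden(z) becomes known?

Round 1: (ii) [green(item1) -> active(z)]; (iii) [visible(item1) & green(item1) & penguin(item1) -> hot(item1)]; (vii) [cold(item1) & large(item1) -> red(z)]. New: active(z), hot(item1), red(z).
Round 2: (v) [hot(item1) & closed(z) -> small(z)]. New: small(z).
Round 3: (i) [cold(item1) & small(z) -> wooden(z)]; (iv) [small(z) & closed(z) -> flies(item1)]. New: wooden(z), flies(item1).
wooden(z) first appears in round 3.

3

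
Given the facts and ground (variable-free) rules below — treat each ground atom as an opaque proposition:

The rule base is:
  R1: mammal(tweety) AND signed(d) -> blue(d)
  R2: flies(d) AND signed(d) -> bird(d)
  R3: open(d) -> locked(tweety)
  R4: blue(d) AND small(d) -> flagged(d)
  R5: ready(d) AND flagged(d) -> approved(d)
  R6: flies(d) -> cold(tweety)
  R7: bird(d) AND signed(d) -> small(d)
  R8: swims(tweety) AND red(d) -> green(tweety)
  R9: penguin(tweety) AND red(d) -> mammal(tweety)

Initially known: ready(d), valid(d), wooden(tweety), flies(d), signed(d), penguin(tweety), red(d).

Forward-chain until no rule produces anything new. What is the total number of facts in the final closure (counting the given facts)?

Round 1: R2 [flies(d) AND signed(d) -> bird(d)]; R6 [flies(d) -> cold(tweety)]; R9 [penguin(tweety) AND red(d) -> mammal(tweety)]. Adds bird(d), cold(tweety), mammal(tweety).
Round 2: R1 [mammal(tweety) AND signed(d) -> blue(d)]; R7 [bird(d) AND signed(d) -> small(d)]. Adds blue(d), small(d).
Round 3: R4 [blue(d) AND small(d) -> flagged(d)]. Adds flagged(d).
Round 4: R5 [ready(d) AND flagged(d) -> approved(d)]. Adds approved(d).
Closure: {approved(d), bird(d), blue(d), cold(tweety), flagged(d), flies(d), mammal(tweety), penguin(tweety), ready(d), red(d), signed(d), small(d), valid(d), wooden(tweety)} — 14 facts.

14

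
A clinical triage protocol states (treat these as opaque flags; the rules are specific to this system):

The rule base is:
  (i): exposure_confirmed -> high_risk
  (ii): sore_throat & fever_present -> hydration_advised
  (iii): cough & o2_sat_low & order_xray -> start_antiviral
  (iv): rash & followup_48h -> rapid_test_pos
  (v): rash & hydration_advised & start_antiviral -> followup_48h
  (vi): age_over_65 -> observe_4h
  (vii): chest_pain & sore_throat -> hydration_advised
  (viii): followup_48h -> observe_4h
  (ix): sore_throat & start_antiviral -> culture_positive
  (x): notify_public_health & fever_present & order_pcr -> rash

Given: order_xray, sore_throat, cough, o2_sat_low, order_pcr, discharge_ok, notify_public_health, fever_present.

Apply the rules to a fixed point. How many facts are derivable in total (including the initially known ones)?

[1] (ii) [sore_throat & fever_present -> hydration_advised]; (iii) [cough & o2_sat_low & order_xray -> start_antiviral]; (x) [notify_public_health & fever_present & order_pcr -> rash]. ⇒ new: hydration_advised, start_antiviral, rash.
[2] (v) [rash & hydration_advised & start_antiviral -> followup_48h]; (ix) [sore_throat & start_antiviral -> culture_positive]. ⇒ new: followup_48h, culture_positive.
[3] (iv) [rash & followup_48h -> rapid_test_pos]; (viii) [followup_48h -> observe_4h]. ⇒ new: rapid_test_pos, observe_4h.
Closure: {cough, culture_positive, discharge_ok, fever_present, followup_48h, hydration_advised, notify_public_health, o2_sat_low, observe_4h, order_pcr, order_xray, rapid_test_pos, rash, sore_throat, start_antiviral} — 15 facts.

15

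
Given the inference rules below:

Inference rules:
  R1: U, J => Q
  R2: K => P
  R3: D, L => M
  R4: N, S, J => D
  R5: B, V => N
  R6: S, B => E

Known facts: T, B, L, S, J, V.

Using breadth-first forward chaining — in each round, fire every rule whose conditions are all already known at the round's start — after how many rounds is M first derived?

Round 1: R5 [B, V => N]; R6 [S, B => E]. Adds N, E.
Round 2: R4 [N, S, J => D]. Adds D.
Round 3: R3 [D, L => M]. Adds M.
M first appears in round 3.

3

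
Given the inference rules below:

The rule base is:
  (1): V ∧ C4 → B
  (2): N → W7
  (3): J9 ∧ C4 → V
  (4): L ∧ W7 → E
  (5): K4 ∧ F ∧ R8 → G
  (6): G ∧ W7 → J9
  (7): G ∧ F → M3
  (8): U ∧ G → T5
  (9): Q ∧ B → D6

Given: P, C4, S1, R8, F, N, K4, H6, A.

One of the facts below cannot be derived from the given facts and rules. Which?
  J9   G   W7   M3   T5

T5

Round 1 fires (2), (5), giving W7, G.
Round 2 fires (6), (7), giving J9, M3.
Round 3 fires (3), giving V.
Round 4 fires (1), giving B.
Derived: G (round 1), W7 (round 1), M3 (round 2), J9 (round 2). T5 never appears in any round.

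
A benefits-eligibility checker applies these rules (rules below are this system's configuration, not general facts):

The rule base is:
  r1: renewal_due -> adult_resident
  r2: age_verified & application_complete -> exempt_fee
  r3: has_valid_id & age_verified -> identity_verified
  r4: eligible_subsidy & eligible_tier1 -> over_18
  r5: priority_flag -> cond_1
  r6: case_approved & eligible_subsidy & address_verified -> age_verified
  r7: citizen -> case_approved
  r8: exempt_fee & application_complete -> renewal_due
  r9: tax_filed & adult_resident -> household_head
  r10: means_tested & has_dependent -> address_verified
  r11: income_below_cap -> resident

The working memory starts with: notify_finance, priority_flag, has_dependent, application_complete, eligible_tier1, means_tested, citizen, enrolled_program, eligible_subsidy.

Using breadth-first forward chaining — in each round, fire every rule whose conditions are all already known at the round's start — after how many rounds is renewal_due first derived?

4

Round 1 fires r4, r5, r7, r10, giving over_18, cond_1, case_approved, address_verified.
Round 2 fires r6, giving age_verified.
Round 3 fires r2, giving exempt_fee.
Round 4 fires r8, giving renewal_due.
renewal_due first appears in round 4.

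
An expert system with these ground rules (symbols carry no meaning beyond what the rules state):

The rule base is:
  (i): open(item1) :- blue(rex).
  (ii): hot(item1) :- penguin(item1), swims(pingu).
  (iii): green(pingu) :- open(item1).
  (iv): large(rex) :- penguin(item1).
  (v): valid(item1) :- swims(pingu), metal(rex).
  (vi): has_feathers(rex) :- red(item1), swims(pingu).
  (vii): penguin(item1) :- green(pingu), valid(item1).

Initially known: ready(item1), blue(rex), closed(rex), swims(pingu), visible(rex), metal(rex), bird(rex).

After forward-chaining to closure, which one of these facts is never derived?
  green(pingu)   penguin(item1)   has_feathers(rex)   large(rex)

Round 1 — (i), (v), derive open(item1), valid(item1).
Round 2 — (iii), derive green(pingu).
Round 3 — (vii), derive penguin(item1).
Round 4 — (ii), (iv), derive hot(item1), large(rex).
Derived: large(rex) (round 4), penguin(item1) (round 3), green(pingu) (round 2). has_feathers(rex) never appears in any round.

has_feathers(rex)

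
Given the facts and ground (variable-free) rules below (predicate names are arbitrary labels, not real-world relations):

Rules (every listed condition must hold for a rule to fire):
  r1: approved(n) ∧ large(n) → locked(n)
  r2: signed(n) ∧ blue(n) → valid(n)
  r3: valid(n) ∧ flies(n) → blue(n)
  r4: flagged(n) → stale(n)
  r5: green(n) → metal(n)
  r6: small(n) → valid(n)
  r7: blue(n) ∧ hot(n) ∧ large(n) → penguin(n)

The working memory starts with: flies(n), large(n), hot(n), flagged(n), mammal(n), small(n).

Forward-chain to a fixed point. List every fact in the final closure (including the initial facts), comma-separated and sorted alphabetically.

Round 1 fires r4, r6, giving stale(n), valid(n).
Round 2 fires r3, giving blue(n).
Round 3 fires r7, giving penguin(n).

blue(n), flagged(n), flies(n), hot(n), large(n), mammal(n), penguin(n), small(n), stale(n), valid(n)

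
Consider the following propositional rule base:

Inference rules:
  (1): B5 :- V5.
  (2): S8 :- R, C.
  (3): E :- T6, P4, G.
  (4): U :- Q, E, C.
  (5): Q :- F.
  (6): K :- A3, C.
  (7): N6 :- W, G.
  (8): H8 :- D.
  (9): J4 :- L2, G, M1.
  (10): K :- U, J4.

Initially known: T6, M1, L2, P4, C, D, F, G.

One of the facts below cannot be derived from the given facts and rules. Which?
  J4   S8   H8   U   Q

[1] (3) [E :- T6, P4, G.]; (5) [Q :- F.]; (8) [H8 :- D.]; (9) [J4 :- L2, G, M1.]. ⇒ new: E, Q, H8, J4.
[2] (4) [U :- Q, E, C.]. ⇒ new: U.
[3] (10) [K :- U, J4.]. ⇒ new: K.
Derived: U (round 2), H8 (round 1), J4 (round 1), Q (round 1). S8 never appears in any round.

S8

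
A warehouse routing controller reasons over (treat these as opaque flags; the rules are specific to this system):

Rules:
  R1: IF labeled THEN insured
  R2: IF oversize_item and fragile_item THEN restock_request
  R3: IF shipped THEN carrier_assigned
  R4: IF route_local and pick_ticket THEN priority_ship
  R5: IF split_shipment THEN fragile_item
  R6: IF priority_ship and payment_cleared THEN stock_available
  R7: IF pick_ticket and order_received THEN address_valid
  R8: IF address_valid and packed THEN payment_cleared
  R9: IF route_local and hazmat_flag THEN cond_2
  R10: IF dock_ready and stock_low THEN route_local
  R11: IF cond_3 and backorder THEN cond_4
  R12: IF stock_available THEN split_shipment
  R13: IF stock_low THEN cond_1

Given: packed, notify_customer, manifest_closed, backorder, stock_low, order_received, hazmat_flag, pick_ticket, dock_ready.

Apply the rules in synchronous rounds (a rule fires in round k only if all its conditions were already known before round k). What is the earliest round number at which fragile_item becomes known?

5

Round 1: R7 [IF pick_ticket and order_received THEN address_valid]; R10 [IF dock_ready and stock_low THEN route_local]; R13 [IF stock_low THEN cond_1]. New: address_valid, route_local, cond_1.
Round 2: R4 [IF route_local and pick_ticket THEN priority_ship]; R8 [IF address_valid and packed THEN payment_cleared]; R9 [IF route_local and hazmat_flag THEN cond_2]. New: priority_ship, payment_cleared, cond_2.
Round 3: R6 [IF priority_ship and payment_cleared THEN stock_available]. New: stock_available.
Round 4: R12 [IF stock_available THEN split_shipment]. New: split_shipment.
Round 5: R5 [IF split_shipment THEN fragile_item]. New: fragile_item.
fragile_item first appears in round 5.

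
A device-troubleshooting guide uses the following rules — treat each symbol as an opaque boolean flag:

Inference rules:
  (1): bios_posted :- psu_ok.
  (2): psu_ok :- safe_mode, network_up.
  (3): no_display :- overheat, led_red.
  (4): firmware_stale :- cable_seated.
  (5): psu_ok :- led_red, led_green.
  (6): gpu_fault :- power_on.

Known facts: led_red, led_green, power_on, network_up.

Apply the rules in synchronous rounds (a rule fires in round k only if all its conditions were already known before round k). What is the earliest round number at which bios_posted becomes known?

2

[1] (5) [psu_ok :- led_red, led_green.]; (6) [gpu_fault :- power_on.]. ⇒ new: psu_ok, gpu_fault.
[2] (1) [bios_posted :- psu_ok.]. ⇒ new: bios_posted.
bios_posted first appears in round 2.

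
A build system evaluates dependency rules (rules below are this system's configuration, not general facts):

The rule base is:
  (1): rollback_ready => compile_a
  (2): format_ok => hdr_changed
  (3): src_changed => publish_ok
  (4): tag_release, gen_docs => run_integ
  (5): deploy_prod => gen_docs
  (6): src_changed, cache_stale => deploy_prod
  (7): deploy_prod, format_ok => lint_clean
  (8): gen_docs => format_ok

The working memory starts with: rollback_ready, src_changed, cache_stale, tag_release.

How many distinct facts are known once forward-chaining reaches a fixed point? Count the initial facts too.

Round 1: (1) [rollback_ready => compile_a]; (3) [src_changed => publish_ok]; (6) [src_changed, cache_stale => deploy_prod]. New: compile_a, publish_ok, deploy_prod.
Round 2: (5) [deploy_prod => gen_docs]. New: gen_docs.
Round 3: (4) [tag_release, gen_docs => run_integ]; (8) [gen_docs => format_ok]. New: run_integ, format_ok.
Round 4: (2) [format_ok => hdr_changed]; (7) [deploy_prod, format_ok => lint_clean]. New: hdr_changed, lint_clean.
Closure: {cache_stale, compile_a, deploy_prod, format_ok, gen_docs, hdr_changed, lint_clean, publish_ok, rollback_ready, run_integ, src_changed, tag_release} — 12 facts.

12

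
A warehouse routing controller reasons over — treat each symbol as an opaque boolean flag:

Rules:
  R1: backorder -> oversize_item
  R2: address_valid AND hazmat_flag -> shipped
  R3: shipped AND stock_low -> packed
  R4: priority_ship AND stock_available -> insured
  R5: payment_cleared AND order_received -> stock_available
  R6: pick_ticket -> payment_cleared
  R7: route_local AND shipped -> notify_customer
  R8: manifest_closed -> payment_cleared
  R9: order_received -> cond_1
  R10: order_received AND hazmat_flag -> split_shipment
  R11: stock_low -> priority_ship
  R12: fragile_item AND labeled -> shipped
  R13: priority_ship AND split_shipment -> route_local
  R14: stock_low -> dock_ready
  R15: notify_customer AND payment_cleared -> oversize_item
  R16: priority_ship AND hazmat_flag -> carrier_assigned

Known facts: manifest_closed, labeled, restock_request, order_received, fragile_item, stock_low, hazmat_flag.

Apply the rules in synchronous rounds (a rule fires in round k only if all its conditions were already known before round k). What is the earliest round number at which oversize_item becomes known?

[1] R8 [manifest_closed -> payment_cleared]; R9 [order_received -> cond_1]; R10 [order_received AND hazmat_flag -> split_shipment]; R11 [stock_low -> priority_ship]; R12 [fragile_item AND labeled -> shipped]; R14 [stock_low -> dock_ready]. ⇒ new: payment_cleared, cond_1, split_shipment, priority_ship, shipped, dock_ready.
[2] R3 [shipped AND stock_low -> packed]; R5 [payment_cleared AND order_received -> stock_available]; R13 [priority_ship AND split_shipment -> route_local]; R16 [priority_ship AND hazmat_flag -> carrier_assigned]. ⇒ new: packed, stock_available, route_local, carrier_assigned.
[3] R4 [priority_ship AND stock_available -> insured]; R7 [route_local AND shipped -> notify_customer]. ⇒ new: insured, notify_customer.
[4] R15 [notify_customer AND payment_cleared -> oversize_item]. ⇒ new: oversize_item.
oversize_item first appears in round 4.

4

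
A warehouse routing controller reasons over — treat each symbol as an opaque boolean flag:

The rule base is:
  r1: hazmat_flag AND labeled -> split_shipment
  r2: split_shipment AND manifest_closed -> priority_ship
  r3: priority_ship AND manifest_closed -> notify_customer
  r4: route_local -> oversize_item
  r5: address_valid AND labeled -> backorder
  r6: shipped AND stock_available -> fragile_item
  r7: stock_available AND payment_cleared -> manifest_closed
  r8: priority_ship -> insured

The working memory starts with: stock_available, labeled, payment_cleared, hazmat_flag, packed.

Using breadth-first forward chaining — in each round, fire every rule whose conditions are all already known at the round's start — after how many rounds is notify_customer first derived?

3

[1] r1 [hazmat_flag AND labeled -> split_shipment]; r7 [stock_available AND payment_cleared -> manifest_closed]. ⇒ new: split_shipment, manifest_closed.
[2] r2 [split_shipment AND manifest_closed -> priority_ship]. ⇒ new: priority_ship.
[3] r3 [priority_ship AND manifest_closed -> notify_customer]; r8 [priority_ship -> insured]. ⇒ new: notify_customer, insured.
notify_customer first appears in round 3.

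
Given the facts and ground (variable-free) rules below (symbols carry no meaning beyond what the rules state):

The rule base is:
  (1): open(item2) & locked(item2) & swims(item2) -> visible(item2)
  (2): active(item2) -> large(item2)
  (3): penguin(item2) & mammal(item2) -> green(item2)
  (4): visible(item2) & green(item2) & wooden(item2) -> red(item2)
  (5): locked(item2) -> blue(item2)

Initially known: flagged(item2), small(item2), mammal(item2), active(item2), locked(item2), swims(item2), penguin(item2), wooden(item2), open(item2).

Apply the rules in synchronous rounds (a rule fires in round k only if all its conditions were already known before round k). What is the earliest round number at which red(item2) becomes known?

2

[1] (1) [open(item2) & locked(item2) & swims(item2) -> visible(item2)]; (2) [active(item2) -> large(item2)]; (3) [penguin(item2) & mammal(item2) -> green(item2)]; (5) [locked(item2) -> blue(item2)]. ⇒ new: visible(item2), large(item2), green(item2), blue(item2).
[2] (4) [visible(item2) & green(item2) & wooden(item2) -> red(item2)]. ⇒ new: red(item2).
red(item2) first appears in round 2.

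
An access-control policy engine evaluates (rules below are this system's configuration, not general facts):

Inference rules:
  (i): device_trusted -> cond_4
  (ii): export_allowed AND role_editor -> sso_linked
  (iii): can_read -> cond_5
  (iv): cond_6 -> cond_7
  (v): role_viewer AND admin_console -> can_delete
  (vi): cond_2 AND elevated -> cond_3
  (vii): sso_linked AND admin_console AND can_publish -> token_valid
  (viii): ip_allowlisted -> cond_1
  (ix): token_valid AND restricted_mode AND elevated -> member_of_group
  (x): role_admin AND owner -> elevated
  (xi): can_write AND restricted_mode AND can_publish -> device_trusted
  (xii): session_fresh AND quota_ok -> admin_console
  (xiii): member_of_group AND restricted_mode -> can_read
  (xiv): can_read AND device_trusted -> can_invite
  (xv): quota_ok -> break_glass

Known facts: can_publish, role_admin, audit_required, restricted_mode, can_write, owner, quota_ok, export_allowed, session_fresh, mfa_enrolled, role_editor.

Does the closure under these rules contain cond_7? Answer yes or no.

no

[1] (ii) [export_allowed AND role_editor -> sso_linked]; (x) [role_admin AND owner -> elevated]; (xi) [can_write AND restricted_mode AND can_publish -> device_trusted]; (xii) [session_fresh AND quota_ok -> admin_console]; (xv) [quota_ok -> break_glass]. ⇒ new: sso_linked, elevated, device_trusted, admin_console, break_glass.
[2] (i) [device_trusted -> cond_4]; (vii) [sso_linked AND admin_console AND can_publish -> token_valid]. ⇒ new: cond_4, token_valid.
[3] (ix) [token_valid AND restricted_mode AND elevated -> member_of_group]. ⇒ new: member_of_group.
[4] (xiii) [member_of_group AND restricted_mode -> can_read]. ⇒ new: can_read.
[5] (iii) [can_read -> cond_5]; (xiv) [can_read AND device_trusted -> can_invite]. ⇒ new: cond_5, can_invite.
Fixed point reached. cond_7 is concluded only by (iv); (iv) needs cond_6 (never derived).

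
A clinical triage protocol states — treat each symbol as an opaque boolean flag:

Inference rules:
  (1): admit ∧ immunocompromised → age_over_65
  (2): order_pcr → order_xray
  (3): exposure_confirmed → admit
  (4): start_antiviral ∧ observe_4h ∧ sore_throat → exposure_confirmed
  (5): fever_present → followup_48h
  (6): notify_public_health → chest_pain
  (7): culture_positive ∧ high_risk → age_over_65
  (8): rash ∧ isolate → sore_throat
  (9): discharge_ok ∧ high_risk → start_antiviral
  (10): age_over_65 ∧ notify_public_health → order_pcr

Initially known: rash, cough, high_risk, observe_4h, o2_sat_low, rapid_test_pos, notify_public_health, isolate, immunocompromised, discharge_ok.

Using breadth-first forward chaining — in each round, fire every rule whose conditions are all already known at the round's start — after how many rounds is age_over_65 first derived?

[1] (6) [notify_public_health → chest_pain]; (8) [rash ∧ isolate → sore_throat]; (9) [discharge_ok ∧ high_risk → start_antiviral]. ⇒ new: chest_pain, sore_throat, start_antiviral.
[2] (4) [start_antiviral ∧ observe_4h ∧ sore_throat → exposure_confirmed]. ⇒ new: exposure_confirmed.
[3] (3) [exposure_confirmed → admit]. ⇒ new: admit.
[4] (1) [admit ∧ immunocompromised → age_over_65]. ⇒ new: age_over_65.
age_over_65 first appears in round 4.

4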